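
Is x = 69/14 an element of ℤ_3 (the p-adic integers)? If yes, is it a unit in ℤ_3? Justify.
x ∈ ℤ_3 but not a unit; v_3(x) = 1 > 0

ℤ_3 = {x ∈ ℚ_3 : v_3(x) ≥ 0} and ℤ_3^× = {x ∈ ℤ_3 : v_3(x) = 0}. Here v_3(69/14) = v_3(num) − v_3(den) = 1; compare against these criteria.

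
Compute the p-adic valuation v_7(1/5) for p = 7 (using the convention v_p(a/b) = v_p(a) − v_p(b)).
v_7(1/5) = 0

Factor powers of 7 from the numerator and denominator of the reduced fraction: 1 = 7^0 · 1 and 5 = 7^0 · 5. Apply v_p(a/b) = v_p(a) − v_p(b): v_7(1/5) = 0 − 0 = 0.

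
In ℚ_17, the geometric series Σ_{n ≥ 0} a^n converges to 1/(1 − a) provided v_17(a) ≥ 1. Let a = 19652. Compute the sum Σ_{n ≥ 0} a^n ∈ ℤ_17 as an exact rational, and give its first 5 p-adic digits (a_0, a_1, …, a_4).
Σ a^n = 1/(1 − a) = -1/19651;  first 5 digits = (1, 0, 0, 4, 0)

v_17(a) = 3 ≥ 1, so the series converges in ℤ_17 to 1/(1 − a) = 1/(1 − 19652) = -1/19651. Expand this rational in ℤ_17: compute digits iteratively via d_i = x_i mod 17, x_{i+1} = (x_i − d_i)/17. The first 5 digits are (1, 0, 0, 4, 0).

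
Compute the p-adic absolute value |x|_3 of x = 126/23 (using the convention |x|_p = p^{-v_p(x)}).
|126/23|_3 = 1/9

Step 1 — compute v_3(x) by factoring powers of 3 out of the numerator and denominator: v_3(126/23) = 2. Step 2 — apply |x|_p = p^{-v_p(x)} = 3^{-2} = 1/9.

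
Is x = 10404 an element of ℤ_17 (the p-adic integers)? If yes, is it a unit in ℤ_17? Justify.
x ∈ ℤ_17 but not a unit; v_17(x) = 2 > 0

ℤ_17 = {x ∈ ℚ_17 : v_17(x) ≥ 0} and ℤ_17^× = {x ∈ ℤ_17 : v_17(x) = 0}. Here v_17(10404) = v_17(num) − v_17(den) = 2; compare against these criteria.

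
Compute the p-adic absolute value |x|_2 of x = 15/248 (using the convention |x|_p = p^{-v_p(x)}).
|15/248|_2 = 8

Step 1 — compute v_2(x) by factoring powers of 2 out of the numerator and denominator: v_2(15/248) = -3. Step 2 — apply |x|_p = p^{-v_p(x)} = 2^{3} = 8.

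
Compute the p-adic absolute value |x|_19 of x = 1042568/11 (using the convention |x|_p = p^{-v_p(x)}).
|1042568/11|_19 = 1/130321

Step 1 — compute v_19(x) by factoring powers of 19 out of the numerator and denominator: v_19(1042568/11) = 4. Step 2 — apply |x|_p = p^{-v_p(x)} = 19^{-4} = 1/130321.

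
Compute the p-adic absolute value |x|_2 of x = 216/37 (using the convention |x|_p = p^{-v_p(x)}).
|216/37|_2 = 1/8

Step 1 — compute v_2(x) by factoring powers of 2 out of the numerator and denominator: v_2(216/37) = 3. Step 2 — apply |x|_p = p^{-v_p(x)} = 2^{-3} = 1/8.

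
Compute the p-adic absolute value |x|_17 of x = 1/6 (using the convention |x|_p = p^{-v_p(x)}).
|1/6|_17 = 1

Step 1 — compute v_17(x) by factoring powers of 17 out of the numerator and denominator: v_17(1/6) = 0. Step 2 — apply |x|_p = p^{-v_p(x)} = 17^{0} = 1.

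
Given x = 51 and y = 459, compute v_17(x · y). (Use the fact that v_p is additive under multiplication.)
v_17(23409) = 2

v_p(x) = 1 (factor: 51 = 17^1 · 3); v_p(y) = 1 (factor: 459 = 17^1 · 27). Additivity: v_p(xy) = v_p(x) + v_p(y) = 1 + 1 = 2. (Direct check: xy = 23409 = 17^2 · (81).)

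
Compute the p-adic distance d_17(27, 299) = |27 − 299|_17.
d_17(27, 299) = 1/17

Step 1 — x − y = 27 − 299 = -272. Step 2 — v_17(-272) = 1 (factor: -272 = −(17^1 · 16); the sign does not affect v_p). Step 3 — |x − y|_17 = 17^{-1} = 1/17.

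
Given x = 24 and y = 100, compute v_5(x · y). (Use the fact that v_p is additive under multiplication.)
v_5(2400) = 2

v_p(x) = 0 (factor: 24 = 5^0 · 24); v_p(y) = 2 (factor: 100 = 5^2 · 4). Additivity: v_p(xy) = v_p(x) + v_p(y) = 0 + 2 = 2. (Direct check: xy = 2400 = 5^2 · (96).)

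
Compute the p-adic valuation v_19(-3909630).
v_19(-3909630) = 4

v_19(n) is the largest exponent k such that 19^k divides n. Factor out: -3909630 = -19^4 · 30. (Sign doesn't affect v_p.) So v_19(-3909630) = 4.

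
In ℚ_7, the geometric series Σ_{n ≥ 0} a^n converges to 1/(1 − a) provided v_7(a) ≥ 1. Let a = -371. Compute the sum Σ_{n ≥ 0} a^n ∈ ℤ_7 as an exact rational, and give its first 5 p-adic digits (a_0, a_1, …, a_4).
Σ a^n = 1/(1 − a) = 1/372;  first 5 digits = (1, 3, 1, 0, 3)

v_7(a) = 1 ≥ 1, so the series converges in ℤ_7 to 1/(1 − a) = 1/(1 − (-371)) = 1/372. Expand this rational in ℤ_7: compute digits iteratively via d_i = x_i mod 7, x_{i+1} = (x_i − d_i)/7. The first 5 digits are (1, 3, 1, 0, 3).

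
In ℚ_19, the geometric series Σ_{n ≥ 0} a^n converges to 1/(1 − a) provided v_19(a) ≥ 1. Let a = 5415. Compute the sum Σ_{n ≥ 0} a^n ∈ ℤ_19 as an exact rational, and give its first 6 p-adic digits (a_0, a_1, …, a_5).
Σ a^n = 1/(1 − a) = -1/5414;  first 6 digits = (1, 0, 15, 0, 16, 11)

v_19(a) = 2 ≥ 1, so the series converges in ℤ_19 to 1/(1 − a) = 1/(1 − 5415) = -1/5414. Expand this rational in ℤ_19: compute digits iteratively via d_i = x_i mod 19, x_{i+1} = (x_i − d_i)/19. The first 6 digits are (1, 0, 15, 0, 16, 11).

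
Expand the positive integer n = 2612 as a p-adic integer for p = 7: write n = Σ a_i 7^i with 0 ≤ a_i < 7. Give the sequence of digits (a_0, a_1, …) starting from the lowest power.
(a_0, a_1, …) = (1, 2, 4, 0, 1)

Repeated division by 7 gives the digits low-to-high: 2612 = 1 + 2·7^1 + 4·7^2 + 1·7^4. Digit sequence: (1, 2, 4, 0, 1).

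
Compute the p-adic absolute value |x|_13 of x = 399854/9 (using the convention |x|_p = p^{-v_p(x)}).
|399854/9|_13 = 1/28561

Step 1 — compute v_13(x) by factoring powers of 13 out of the numerator and denominator: v_13(399854/9) = 4. Step 2 — apply |x|_p = p^{-v_p(x)} = 13^{-4} = 1/28561.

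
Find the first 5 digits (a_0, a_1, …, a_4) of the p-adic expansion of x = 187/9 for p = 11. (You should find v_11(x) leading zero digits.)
(a_0, …, a_4) = (0, 8, 8, 9, 4)

v_11(187/9) = 1, so a_0 = ... = a_0 = 0. Factor out: x = 11^1 · u with u = 17/9 a unit in ℤ_11. Expand u iteratively via a_{v+i} = u_i mod 11, u_{i+1} = (u_i − a_{v+i})/11:
  u_0 = 17/9;  a_1 = 8;  u_1 = (u_0 − 8)/11 = -5/9
  u_1 = -5/9;  a_2 = 8;  u_2 = (u_1 − 8)/11 = -7/9
  u_2 = -7/9;  a_3 = 9;  u_3 = (u_2 − 9)/11 = -8/9
  u_3 = -8/9;  a_4 = 4;  u_4 = (u_3 − 4)/11 = -4/9
Digits: (0, 8, 8, 9, 4).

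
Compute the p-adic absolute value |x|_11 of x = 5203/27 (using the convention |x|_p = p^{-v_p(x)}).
|5203/27|_11 = 1/121

Step 1 — compute v_11(x) by factoring powers of 11 out of the numerator and denominator: v_11(5203/27) = 2. Step 2 — apply |x|_p = p^{-v_p(x)} = 11^{-2} = 1/121.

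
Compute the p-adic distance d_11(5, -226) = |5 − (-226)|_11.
d_11(5, -226) = 1/11

Step 1 — x − y = 5 − (-226) = 231. Step 2 — v_11(231) = 1 (factor: 231 = (11^1 · 21); the sign does not affect v_p). Step 3 — |x − y|_11 = 11^{-1} = 1/11.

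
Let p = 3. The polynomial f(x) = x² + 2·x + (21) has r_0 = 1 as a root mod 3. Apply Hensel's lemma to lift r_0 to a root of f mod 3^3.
r_2 = 13 (mod 27)

Hensel: r_{i+1} = r_i − f(r_i)·(f′(r_i))^{-1} mod 3^{i+2}, f′(x) = 2x + 2. Iterate:
  r_0 = 1 (mod 3)
  r_1 = 4 (mod 9)
  r_2 = 13 (mod 27)
Final: r = 13 satisfies f(r) ≡ 0 mod 3^3.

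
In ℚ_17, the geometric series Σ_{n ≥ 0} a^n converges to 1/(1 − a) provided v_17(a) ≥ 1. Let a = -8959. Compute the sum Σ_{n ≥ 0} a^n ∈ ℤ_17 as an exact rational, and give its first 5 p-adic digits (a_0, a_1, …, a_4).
Σ a^n = 1/(1 − a) = 1/8960;  first 5 digits = (1, 0, 3, 15, 8)

v_17(a) = 2 ≥ 1, so the series converges in ℤ_17 to 1/(1 − a) = 1/(1 − (-8959)) = 1/8960. Expand this rational in ℤ_17: compute digits iteratively via d_i = x_i mod 17, x_{i+1} = (x_i − d_i)/17. The first 5 digits are (1, 0, 3, 15, 8).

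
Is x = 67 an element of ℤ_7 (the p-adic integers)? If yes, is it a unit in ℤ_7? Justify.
x ∈ ℤ_7^× (unit); v_7(x) = 0

ℤ_7 = {x ∈ ℚ_7 : v_7(x) ≥ 0} and ℤ_7^× = {x ∈ ℤ_7 : v_7(x) = 0}. Here v_7(67) = v_7(num) − v_7(den) = 0; compare against these criteria.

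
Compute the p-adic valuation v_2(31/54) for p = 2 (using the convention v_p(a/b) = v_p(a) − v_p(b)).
v_2(31/54) = -1

Factor powers of 2 from the numerator and denominator of the reduced fraction: 31 = 2^0 · 31 and 54 = 2^1 · 27. Apply v_p(a/b) = v_p(a) − v_p(b): v_2(31/54) = 0 − 1 = -1.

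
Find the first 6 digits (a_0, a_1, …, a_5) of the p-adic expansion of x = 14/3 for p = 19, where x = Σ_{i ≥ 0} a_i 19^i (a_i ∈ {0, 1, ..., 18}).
(a_0, …, a_5) = (11, 6, 6, 6, 6, 6)

v_19(14/3) = 0 (numerator and denominator both coprime to 19), so x ∈ ℤ_19^×. Compute digits iteratively via a_i = x_i mod 19, x_{i+1} = (x_i − a_i)/19, with x_0 = x:
  x_0 = 14/3;  a_0 = 11;  x_1 = (x_0 − 11)/19 = -1/3
  x_1 = -1/3;  a_1 = 6;  x_2 = (x_1 − 6)/19 = -1/3
  x_2 = -1/3;  a_2 = 6;  x_3 = (x_2 − 6)/19 = -1/3
  x_3 = -1/3;  a_3 = 6;  x_4 = (x_3 − 6)/19 = -1/3
  x_4 = -1/3;  a_4 = 6;  x_5 = (x_4 − 6)/19 = -1/3
  x_5 = -1/3;  a_5 = 6;  x_6 = (x_5 − 6)/19 = -1/3
Digits: (11, 6, 6, 6, 6, 6).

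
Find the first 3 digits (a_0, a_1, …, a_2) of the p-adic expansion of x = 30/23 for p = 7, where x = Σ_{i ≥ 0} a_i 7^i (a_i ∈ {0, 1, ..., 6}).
(a_0, …, a_2) = (1, 4, 4)

v_7(30/23) = 0 (numerator and denominator both coprime to 7), so x ∈ ℤ_7^×. Compute digits iteratively via a_i = x_i mod 7, x_{i+1} = (x_i − a_i)/7, with x_0 = x:
  x_0 = 30/23;  a_0 = 1;  x_1 = (x_0 − 1)/7 = 1/23
  x_1 = 1/23;  a_1 = 4;  x_2 = (x_1 − 4)/7 = -13/23
  x_2 = -13/23;  a_2 = 4;  x_3 = (x_2 − 4)/7 = -15/23
Digits: (1, 4, 4).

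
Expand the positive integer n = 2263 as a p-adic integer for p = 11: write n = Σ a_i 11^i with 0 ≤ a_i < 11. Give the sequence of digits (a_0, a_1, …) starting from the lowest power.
(a_0, a_1, …) = (8, 7, 7, 1)

Repeated division by 11 gives the digits low-to-high: 2263 = 8 + 7·11^1 + 7·11^2 + 1·11^3. Digit sequence: (8, 7, 7, 1).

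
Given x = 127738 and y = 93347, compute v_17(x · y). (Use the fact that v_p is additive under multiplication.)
v_17(11923959086) = 6

v_p(x) = 3 (factor: 127738 = 17^3 · 26); v_p(y) = 3 (factor: 93347 = 17^3 · 19). Additivity: v_p(xy) = v_p(x) + v_p(y) = 3 + 3 = 6. (Direct check: xy = 11923959086 = 17^6 · (494).)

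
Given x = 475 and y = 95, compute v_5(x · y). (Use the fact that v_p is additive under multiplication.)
v_5(45125) = 3

v_p(x) = 2 (factor: 475 = 5^2 · 19); v_p(y) = 1 (factor: 95 = 5^1 · 19). Additivity: v_p(xy) = v_p(x) + v_p(y) = 2 + 1 = 3. (Direct check: xy = 45125 = 5^3 · (361).)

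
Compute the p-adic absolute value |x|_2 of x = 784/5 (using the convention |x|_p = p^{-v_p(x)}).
|784/5|_2 = 1/16

Step 1 — compute v_2(x) by factoring powers of 2 out of the numerator and denominator: v_2(784/5) = 4. Step 2 — apply |x|_p = p^{-v_p(x)} = 2^{-4} = 1/16.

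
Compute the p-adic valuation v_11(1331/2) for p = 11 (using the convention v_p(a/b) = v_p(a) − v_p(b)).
v_11(1331/2) = 3

Factor powers of 11 from the numerator and denominator of the reduced fraction: 1331 = 11^3 · 1 and 2 = 11^0 · 2. Apply v_p(a/b) = v_p(a) − v_p(b): v_11(1331/2) = 3 − 0 = 3.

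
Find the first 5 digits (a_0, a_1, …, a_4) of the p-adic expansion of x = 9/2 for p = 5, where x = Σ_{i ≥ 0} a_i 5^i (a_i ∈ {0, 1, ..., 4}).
(a_0, …, a_4) = (2, 3, 2, 2, 2)

v_5(9/2) = 0 (numerator and denominator both coprime to 5), so x ∈ ℤ_5^×. Compute digits iteratively via a_i = x_i mod 5, x_{i+1} = (x_i − a_i)/5, with x_0 = x:
  x_0 = 9/2;  a_0 = 2;  x_1 = (x_0 − 2)/5 = 1/2
  x_1 = 1/2;  a_1 = 3;  x_2 = (x_1 − 3)/5 = -1/2
  x_2 = -1/2;  a_2 = 2;  x_3 = (x_2 − 2)/5 = -1/2
  x_3 = -1/2;  a_3 = 2;  x_4 = (x_3 − 2)/5 = -1/2
  x_4 = -1/2;  a_4 = 2;  x_5 = (x_4 − 2)/5 = -1/2
Digits: (2, 3, 2, 2, 2).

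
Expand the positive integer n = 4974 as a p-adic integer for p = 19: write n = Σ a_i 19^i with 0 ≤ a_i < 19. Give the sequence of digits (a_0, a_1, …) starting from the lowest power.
(a_0, a_1, …) = (15, 14, 13)

Repeated division by 19 gives the digits low-to-high: 4974 = 15 + 14·19^1 + 13·19^2. Digit sequence: (15, 14, 13).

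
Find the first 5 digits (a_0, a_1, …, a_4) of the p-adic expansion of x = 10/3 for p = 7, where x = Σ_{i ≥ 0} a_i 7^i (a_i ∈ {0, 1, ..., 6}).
(a_0, …, a_4) = (1, 5, 4, 4, 4)

v_7(10/3) = 0 (numerator and denominator both coprime to 7), so x ∈ ℤ_7^×. Compute digits iteratively via a_i = x_i mod 7, x_{i+1} = (x_i − a_i)/7, with x_0 = x:
  x_0 = 10/3;  a_0 = 1;  x_1 = (x_0 − 1)/7 = 1/3
  x_1 = 1/3;  a_1 = 5;  x_2 = (x_1 − 5)/7 = -2/3
  x_2 = -2/3;  a_2 = 4;  x_3 = (x_2 − 4)/7 = -2/3
  x_3 = -2/3;  a_3 = 4;  x_4 = (x_3 − 4)/7 = -2/3
  x_4 = -2/3;  a_4 = 4;  x_5 = (x_4 − 4)/7 = -2/3
Digits: (1, 5, 4, 4, 4).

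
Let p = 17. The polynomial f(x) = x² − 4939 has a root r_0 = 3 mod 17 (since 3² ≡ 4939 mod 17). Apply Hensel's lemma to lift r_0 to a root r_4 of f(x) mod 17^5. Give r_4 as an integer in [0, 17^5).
r_4 = 1052592 (mod 1419857)

Hensel's recurrence: r_{i+1} = r_i − f(r_i)·(f′(r_i))^{-1} mod 17^{i+2}, with f′(x) = 2x. Iterate:
  r_0 = 3 (mod 17)
  r_1 = 54 (mod 289)
  r_2 = 1210 (mod 4913)
  r_3 = 50340 (mod 83521)
  r_4 = 1052592 (mod 1419857)
Final: r_4 = 1052592, and one checks f(r_4) ≡ 0 mod 17^5.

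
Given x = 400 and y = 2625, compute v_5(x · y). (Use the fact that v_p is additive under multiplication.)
v_5(1050000) = 5

v_p(x) = 2 (factor: 400 = 5^2 · 16); v_p(y) = 3 (factor: 2625 = 5^3 · 21). Additivity: v_p(xy) = v_p(x) + v_p(y) = 2 + 3 = 5. (Direct check: xy = 1050000 = 5^5 · (336).)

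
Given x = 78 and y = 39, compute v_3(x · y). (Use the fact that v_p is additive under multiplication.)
v_3(3042) = 2

v_p(x) = 1 (factor: 78 = 3^1 · 26); v_p(y) = 1 (factor: 39 = 3^1 · 13). Additivity: v_p(xy) = v_p(x) + v_p(y) = 1 + 1 = 2. (Direct check: xy = 3042 = 3^2 · (338).)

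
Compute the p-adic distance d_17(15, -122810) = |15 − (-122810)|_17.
d_17(15, -122810) = 1/4913

Step 1 — x − y = 15 − (-122810) = 122825. Step 2 — v_17(122825) = 3 (factor: 122825 = (17^3 · 25); the sign does not affect v_p). Step 3 — |x − y|_17 = 17^{-3} = 1/4913.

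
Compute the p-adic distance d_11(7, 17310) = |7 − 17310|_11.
d_11(7, 17310) = 1/1331

Step 1 — x − y = 7 − 17310 = -17303. Step 2 — v_11(-17303) = 3 (factor: -17303 = −(11^3 · 13); the sign does not affect v_p). Step 3 — |x − y|_11 = 11^{-3} = 1/1331.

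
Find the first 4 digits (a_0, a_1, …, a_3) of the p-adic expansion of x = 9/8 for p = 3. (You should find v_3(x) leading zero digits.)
(a_0, …, a_3) = (0, 0, 2, 2)

v_3(9/8) = 2, so a_0 = ... = a_1 = 0. Factor out: x = 3^2 · u with u = 1/8 a unit in ℤ_3. Expand u iteratively via a_{v+i} = u_i mod 3, u_{i+1} = (u_i − a_{v+i})/3:
  u_0 = 1/8;  a_2 = 2;  u_1 = (u_0 − 2)/3 = -5/8
  u_1 = -5/8;  a_3 = 2;  u_2 = (u_1 − 2)/3 = -7/8
Digits: (0, 0, 2, 2).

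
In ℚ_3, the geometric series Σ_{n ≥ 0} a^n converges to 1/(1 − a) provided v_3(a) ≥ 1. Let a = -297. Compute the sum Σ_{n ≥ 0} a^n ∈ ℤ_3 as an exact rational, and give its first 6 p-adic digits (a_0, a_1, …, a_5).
Σ a^n = 1/(1 − a) = 1/298;  first 6 digits = (1, 0, 0, 1, 2, 1)

v_3(a) = 3 ≥ 1, so the series converges in ℤ_3 to 1/(1 − a) = 1/(1 − (-297)) = 1/298. Expand this rational in ℤ_3: compute digits iteratively via d_i = x_i mod 3, x_{i+1} = (x_i − d_i)/3. The first 6 digits are (1, 0, 0, 1, 2, 1).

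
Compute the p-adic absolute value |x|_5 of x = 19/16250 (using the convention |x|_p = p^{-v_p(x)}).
|19/16250|_5 = 625

Step 1 — compute v_5(x) by factoring powers of 5 out of the numerator and denominator: v_5(19/16250) = -4. Step 2 — apply |x|_p = p^{-v_p(x)} = 5^{4} = 625.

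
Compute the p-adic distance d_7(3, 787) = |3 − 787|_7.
d_7(3, 787) = 1/49

Step 1 — x − y = 3 − 787 = -784. Step 2 — v_7(-784) = 2 (factor: -784 = −(7^2 · 16); the sign does not affect v_p). Step 3 — |x − y|_7 = 7^{-2} = 1/49.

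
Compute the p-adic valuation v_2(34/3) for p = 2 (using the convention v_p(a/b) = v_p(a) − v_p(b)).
v_2(34/3) = 1

Factor powers of 2 from the numerator and denominator of the reduced fraction: 34 = 2^1 · 17 and 3 = 2^0 · 3. Apply v_p(a/b) = v_p(a) − v_p(b): v_2(34/3) = 1 − 0 = 1.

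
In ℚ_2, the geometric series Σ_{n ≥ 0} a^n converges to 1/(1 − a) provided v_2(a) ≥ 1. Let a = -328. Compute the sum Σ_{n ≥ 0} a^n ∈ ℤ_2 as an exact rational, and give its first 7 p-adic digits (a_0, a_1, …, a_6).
Σ a^n = 1/(1 − a) = 1/329;  first 7 digits = (1, 0, 0, 1, 1, 1, 1)

v_2(a) = 3 ≥ 1, so the series converges in ℤ_2 to 1/(1 − a) = 1/(1 − (-328)) = 1/329. Expand this rational in ℤ_2: compute digits iteratively via d_i = x_i mod 2, x_{i+1} = (x_i − d_i)/2. The first 7 digits are (1, 0, 0, 1, 1, 1, 1).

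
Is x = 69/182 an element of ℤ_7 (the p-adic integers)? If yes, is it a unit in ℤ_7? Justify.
x ∉ ℤ_7 (v_7(x) = -1 < 0)

ℤ_7 = {x ∈ ℚ_7 : v_7(x) ≥ 0} and ℤ_7^× = {x ∈ ℤ_7 : v_7(x) = 0}. Here v_7(69/182) = v_7(num) − v_7(den) = -1; compare against these criteria.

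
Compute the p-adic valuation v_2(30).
v_2(30) = 1

v_2(n) is the largest exponent k such that 2^k divides n. Factor out: 30 = 2^1 · 15. (Sign doesn't affect v_p.) So v_2(30) = 1.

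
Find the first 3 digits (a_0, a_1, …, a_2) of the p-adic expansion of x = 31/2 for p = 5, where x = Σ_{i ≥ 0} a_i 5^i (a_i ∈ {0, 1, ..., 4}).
(a_0, …, a_2) = (3, 0, 3)

v_5(31/2) = 0 (numerator and denominator both coprime to 5), so x ∈ ℤ_5^×. Compute digits iteratively via a_i = x_i mod 5, x_{i+1} = (x_i − a_i)/5, with x_0 = x:
  x_0 = 31/2;  a_0 = 3;  x_1 = (x_0 − 3)/5 = 5/2
  x_1 = 5/2;  a_1 = 0;  x_2 = (x_1 − 0)/5 = 1/2
  x_2 = 1/2;  a_2 = 3;  x_3 = (x_2 − 3)/5 = -1/2
Digits: (3, 0, 3).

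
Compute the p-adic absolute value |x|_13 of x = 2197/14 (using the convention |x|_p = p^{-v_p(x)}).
|2197/14|_13 = 1/2197

Step 1 — compute v_13(x) by factoring powers of 13 out of the numerator and denominator: v_13(2197/14) = 3. Step 2 — apply |x|_p = p^{-v_p(x)} = 13^{-3} = 1/2197.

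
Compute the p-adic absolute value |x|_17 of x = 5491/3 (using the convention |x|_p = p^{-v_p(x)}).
|5491/3|_17 = 1/289

Step 1 — compute v_17(x) by factoring powers of 17 out of the numerator and denominator: v_17(5491/3) = 2. Step 2 — apply |x|_p = p^{-v_p(x)} = 17^{-2} = 1/289.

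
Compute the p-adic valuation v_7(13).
v_7(13) = 0

v_7(n) is the largest exponent k such that 7^k divides n. Factor out: 13 = 7^0 · 13. (Sign doesn't affect v_p.) So v_7(13) = 0.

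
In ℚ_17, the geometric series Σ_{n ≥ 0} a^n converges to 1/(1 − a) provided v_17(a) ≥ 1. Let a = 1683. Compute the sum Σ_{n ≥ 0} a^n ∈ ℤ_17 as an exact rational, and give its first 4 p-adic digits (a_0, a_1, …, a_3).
Σ a^n = 1/(1 − a) = -1/1682;  first 4 digits = (1, 14, 14, 5)

v_17(a) = 1 ≥ 1, so the series converges in ℤ_17 to 1/(1 − a) = 1/(1 − 1683) = -1/1682. Expand this rational in ℤ_17: compute digits iteratively via d_i = x_i mod 17, x_{i+1} = (x_i − d_i)/17. The first 4 digits are (1, 14, 14, 5).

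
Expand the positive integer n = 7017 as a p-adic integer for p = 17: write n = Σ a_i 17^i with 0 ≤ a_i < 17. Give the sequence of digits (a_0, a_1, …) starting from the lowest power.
(a_0, a_1, …) = (13, 4, 7, 1)

Repeated division by 17 gives the digits low-to-high: 7017 = 13 + 4·17^1 + 7·17^2 + 1·17^3. Digit sequence: (13, 4, 7, 1).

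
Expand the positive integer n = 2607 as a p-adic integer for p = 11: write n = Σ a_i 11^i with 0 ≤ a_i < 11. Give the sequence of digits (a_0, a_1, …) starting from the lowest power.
(a_0, a_1, …) = (0, 6, 10, 1)

Repeated division by 11 gives the digits low-to-high: 2607 = 6·11^1 + 10·11^2 + 1·11^3. Digit sequence: (0, 6, 10, 1).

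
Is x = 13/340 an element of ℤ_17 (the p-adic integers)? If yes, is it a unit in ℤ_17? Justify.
x ∉ ℤ_17 (v_17(x) = -1 < 0)

ℤ_17 = {x ∈ ℚ_17 : v_17(x) ≥ 0} and ℤ_17^× = {x ∈ ℤ_17 : v_17(x) = 0}. Here v_17(13/340) = v_17(num) − v_17(den) = -1; compare against these criteria.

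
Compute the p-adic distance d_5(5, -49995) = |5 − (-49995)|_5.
d_5(5, -49995) = 1/3125

Step 1 — x − y = 5 − (-49995) = 50000. Step 2 — v_5(50000) = 5 (factor: 50000 = (5^5 · 16); the sign does not affect v_p). Step 3 — |x − y|_5 = 5^{-5} = 1/3125.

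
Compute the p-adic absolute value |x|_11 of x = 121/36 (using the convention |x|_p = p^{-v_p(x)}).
|121/36|_11 = 1/121

Step 1 — compute v_11(x) by factoring powers of 11 out of the numerator and denominator: v_11(121/36) = 2. Step 2 — apply |x|_p = p^{-v_p(x)} = 11^{-2} = 1/121.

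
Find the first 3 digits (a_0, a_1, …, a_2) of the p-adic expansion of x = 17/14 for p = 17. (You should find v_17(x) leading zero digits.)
(a_0, …, a_2) = (0, 11, 3)

v_17(17/14) = 1, so a_0 = ... = a_0 = 0. Factor out: x = 17^1 · u with u = 1/14 a unit in ℤ_17. Expand u iteratively via a_{v+i} = u_i mod 17, u_{i+1} = (u_i − a_{v+i})/17:
  u_0 = 1/14;  a_1 = 11;  u_1 = (u_0 − 11)/17 = -9/14
  u_1 = -9/14;  a_2 = 3;  u_2 = (u_1 − 3)/17 = -3/14
Digits: (0, 11, 3).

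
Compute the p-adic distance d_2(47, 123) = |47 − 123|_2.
d_2(47, 123) = 1/4

Step 1 — x − y = 47 − 123 = -76. Step 2 — v_2(-76) = 2 (factor: -76 = −(2^2 · 19); the sign does not affect v_p). Step 3 — |x − y|_2 = 2^{-2} = 1/4.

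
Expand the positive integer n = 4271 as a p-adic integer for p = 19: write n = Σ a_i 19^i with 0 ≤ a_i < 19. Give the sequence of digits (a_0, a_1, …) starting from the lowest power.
(a_0, a_1, …) = (15, 15, 11)

Repeated division by 19 gives the digits low-to-high: 4271 = 15 + 15·19^1 + 11·19^2. Digit sequence: (15, 15, 11).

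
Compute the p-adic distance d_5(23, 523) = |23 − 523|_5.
d_5(23, 523) = 1/125

Step 1 — x − y = 23 − 523 = -500. Step 2 — v_5(-500) = 3 (factor: -500 = −(5^3 · 4); the sign does not affect v_p). Step 3 — |x − y|_5 = 5^{-3} = 1/125.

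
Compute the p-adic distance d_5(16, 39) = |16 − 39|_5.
d_5(16, 39) = 1

Step 1 — x − y = 16 − 39 = -23. Step 2 — v_5(-23) = 0 (factor: -23 = −(5^0 · 23); the sign does not affect v_p). Step 3 — |x − y|_5 = 5^{0} = 1.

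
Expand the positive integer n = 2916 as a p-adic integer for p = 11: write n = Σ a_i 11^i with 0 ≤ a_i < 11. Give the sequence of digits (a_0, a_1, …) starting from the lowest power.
(a_0, a_1, …) = (1, 1, 2, 2)

Repeated division by 11 gives the digits low-to-high: 2916 = 1 + 1·11^1 + 2·11^2 + 2·11^3. Digit sequence: (1, 1, 2, 2).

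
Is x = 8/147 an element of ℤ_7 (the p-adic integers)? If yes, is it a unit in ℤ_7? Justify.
x ∉ ℤ_7 (v_7(x) = -2 < 0)

ℤ_7 = {x ∈ ℚ_7 : v_7(x) ≥ 0} and ℤ_7^× = {x ∈ ℤ_7 : v_7(x) = 0}. Here v_7(8/147) = v_7(num) − v_7(den) = -2; compare against these criteria.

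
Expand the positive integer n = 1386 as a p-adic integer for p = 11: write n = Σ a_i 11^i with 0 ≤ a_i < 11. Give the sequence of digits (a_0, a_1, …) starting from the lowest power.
(a_0, a_1, …) = (0, 5, 0, 1)

Repeated division by 11 gives the digits low-to-high: 1386 = 5·11^1 + 1·11^3. Digit sequence: (0, 5, 0, 1).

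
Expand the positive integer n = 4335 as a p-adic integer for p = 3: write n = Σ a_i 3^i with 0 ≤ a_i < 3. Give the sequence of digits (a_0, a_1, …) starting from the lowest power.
(a_0, a_1, …) = (0, 2, 1, 1, 2, 2, 2, 1)

Repeated division by 3 gives the digits low-to-high: 4335 = 2·3^1 + 1·3^2 + 1·3^3 + 2·3^4 + 2·3^5 + 2·3^6 + 1·3^7. Digit sequence: (0, 2, 1, 1, 2, 2, 2, 1).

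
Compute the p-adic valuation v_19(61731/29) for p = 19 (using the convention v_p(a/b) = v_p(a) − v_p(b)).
v_19(61731/29) = 3

Factor powers of 19 from the numerator and denominator of the reduced fraction: 61731 = 19^3 · 9 and 29 = 19^0 · 29. Apply v_p(a/b) = v_p(a) − v_p(b): v_19(61731/29) = 3 − 0 = 3.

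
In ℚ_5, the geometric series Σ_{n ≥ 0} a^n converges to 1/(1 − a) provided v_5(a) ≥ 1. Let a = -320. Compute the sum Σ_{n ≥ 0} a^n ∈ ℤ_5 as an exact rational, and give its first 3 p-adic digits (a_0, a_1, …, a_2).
Σ a^n = 1/(1 − a) = 1/321;  first 3 digits = (1, 1, 3)

v_5(a) = 1 ≥ 1, so the series converges in ℤ_5 to 1/(1 − a) = 1/(1 − (-320)) = 1/321. Expand this rational in ℤ_5: compute digits iteratively via d_i = x_i mod 5, x_{i+1} = (x_i − d_i)/5. The first 3 digits are (1, 1, 3).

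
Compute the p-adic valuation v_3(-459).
v_3(-459) = 3

v_3(n) is the largest exponent k such that 3^k divides n. Factor out: -459 = -3^3 · 17. (Sign doesn't affect v_p.) So v_3(-459) = 3.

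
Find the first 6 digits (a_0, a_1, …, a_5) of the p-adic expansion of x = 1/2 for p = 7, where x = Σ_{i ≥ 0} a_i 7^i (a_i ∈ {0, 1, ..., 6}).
(a_0, …, a_5) = (4, 3, 3, 3, 3, 3)

v_7(1/2) = 0 (numerator and denominator both coprime to 7), so x ∈ ℤ_7^×. Compute digits iteratively via a_i = x_i mod 7, x_{i+1} = (x_i − a_i)/7, with x_0 = x:
  x_0 = 1/2;  a_0 = 4;  x_1 = (x_0 − 4)/7 = -1/2
  x_1 = -1/2;  a_1 = 3;  x_2 = (x_1 − 3)/7 = -1/2
  x_2 = -1/2;  a_2 = 3;  x_3 = (x_2 − 3)/7 = -1/2
  x_3 = -1/2;  a_3 = 3;  x_4 = (x_3 − 3)/7 = -1/2
  x_4 = -1/2;  a_4 = 3;  x_5 = (x_4 − 3)/7 = -1/2
  x_5 = -1/2;  a_5 = 3;  x_6 = (x_5 − 3)/7 = -1/2
Digits: (4, 3, 3, 3, 3, 3).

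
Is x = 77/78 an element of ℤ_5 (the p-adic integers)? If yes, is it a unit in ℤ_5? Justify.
x ∈ ℤ_5^× (unit); v_5(x) = 0

ℤ_5 = {x ∈ ℚ_5 : v_5(x) ≥ 0} and ℤ_5^× = {x ∈ ℤ_5 : v_5(x) = 0}. Here v_5(77/78) = v_5(num) − v_5(den) = 0; compare against these criteria.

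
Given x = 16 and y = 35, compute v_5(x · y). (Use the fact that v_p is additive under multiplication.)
v_5(560) = 1

v_p(x) = 0 (factor: 16 = 5^0 · 16); v_p(y) = 1 (factor: 35 = 5^1 · 7). Additivity: v_p(xy) = v_p(x) + v_p(y) = 0 + 1 = 1. (Direct check: xy = 560 = 5^1 · (112).)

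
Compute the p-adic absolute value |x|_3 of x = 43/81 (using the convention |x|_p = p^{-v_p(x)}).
|43/81|_3 = 81

Step 1 — compute v_3(x) by factoring powers of 3 out of the numerator and denominator: v_3(43/81) = -4. Step 2 — apply |x|_p = p^{-v_p(x)} = 3^{4} = 81.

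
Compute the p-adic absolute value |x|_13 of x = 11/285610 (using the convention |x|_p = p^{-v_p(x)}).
|11/285610|_13 = 28561

Step 1 — compute v_13(x) by factoring powers of 13 out of the numerator and denominator: v_13(11/285610) = -4. Step 2 — apply |x|_p = p^{-v_p(x)} = 13^{4} = 28561.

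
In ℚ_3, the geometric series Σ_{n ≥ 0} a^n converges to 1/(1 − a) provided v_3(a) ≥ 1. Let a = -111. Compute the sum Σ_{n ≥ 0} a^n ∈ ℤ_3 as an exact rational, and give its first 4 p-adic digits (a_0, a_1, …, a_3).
Σ a^n = 1/(1 − a) = 1/112;  first 4 digits = (1, 2, 0, 1)

v_3(a) = 1 ≥ 1, so the series converges in ℤ_3 to 1/(1 − a) = 1/(1 − (-111)) = 1/112. Expand this rational in ℤ_3: compute digits iteratively via d_i = x_i mod 3, x_{i+1} = (x_i − d_i)/3. The first 4 digits are (1, 2, 0, 1).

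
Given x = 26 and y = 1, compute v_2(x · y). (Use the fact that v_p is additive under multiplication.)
v_2(26) = 1

v_p(x) = 1 (factor: 26 = 2^1 · 13); v_p(y) = 0 (factor: 1 = 2^0 · 1). Additivity: v_p(xy) = v_p(x) + v_p(y) = 1 + 0 = 1. (Direct check: xy = 26 = 2^1 · (13).)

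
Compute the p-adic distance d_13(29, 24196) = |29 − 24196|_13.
d_13(29, 24196) = 1/2197

Step 1 — x − y = 29 − 24196 = -24167. Step 2 — v_13(-24167) = 3 (factor: -24167 = −(13^3 · 11); the sign does not affect v_p). Step 3 — |x − y|_13 = 13^{-3} = 1/2197.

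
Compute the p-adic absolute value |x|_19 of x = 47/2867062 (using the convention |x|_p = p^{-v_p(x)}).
|47/2867062|_19 = 130321

Step 1 — compute v_19(x) by factoring powers of 19 out of the numerator and denominator: v_19(47/2867062) = -4. Step 2 — apply |x|_p = p^{-v_p(x)} = 19^{4} = 130321.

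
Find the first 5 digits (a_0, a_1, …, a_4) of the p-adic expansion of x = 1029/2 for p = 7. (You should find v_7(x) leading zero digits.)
(a_0, …, a_4) = (0, 0, 0, 5, 3)

v_7(1029/2) = 3, so a_0 = ... = a_2 = 0. Factor out: x = 7^3 · u with u = 3/2 a unit in ℤ_7. Expand u iteratively via a_{v+i} = u_i mod 7, u_{i+1} = (u_i − a_{v+i})/7:
  u_0 = 3/2;  a_3 = 5;  u_1 = (u_0 − 5)/7 = -1/2
  u_1 = -1/2;  a_4 = 3;  u_2 = (u_1 − 3)/7 = -1/2
Digits: (0, 0, 0, 5, 3).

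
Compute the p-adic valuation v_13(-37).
v_13(-37) = 0

v_13(n) is the largest exponent k such that 13^k divides n. Factor out: -37 = -13^0 · 37. (Sign doesn't affect v_p.) So v_13(-37) = 0.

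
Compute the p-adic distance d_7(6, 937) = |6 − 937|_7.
d_7(6, 937) = 1/49

Step 1 — x − y = 6 − 937 = -931. Step 2 — v_7(-931) = 2 (factor: -931 = −(7^2 · 19); the sign does not affect v_p). Step 3 — |x − y|_7 = 7^{-2} = 1/49.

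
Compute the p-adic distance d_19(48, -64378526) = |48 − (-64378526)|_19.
d_19(48, -64378526) = 1/2476099

Step 1 — x − y = 48 − (-64378526) = 64378574. Step 2 — v_19(64378574) = 5 (factor: 64378574 = (19^5 · 26); the sign does not affect v_p). Step 3 — |x − y|_19 = 19^{-5} = 1/2476099.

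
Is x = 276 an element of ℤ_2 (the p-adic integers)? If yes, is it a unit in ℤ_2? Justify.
x ∈ ℤ_2 but not a unit; v_2(x) = 2 > 0

ℤ_2 = {x ∈ ℚ_2 : v_2(x) ≥ 0} and ℤ_2^× = {x ∈ ℤ_2 : v_2(x) = 0}. Here v_2(276) = v_2(num) − v_2(den) = 2; compare against these criteria.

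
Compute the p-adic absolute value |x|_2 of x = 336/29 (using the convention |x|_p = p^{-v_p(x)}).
|336/29|_2 = 1/16

Step 1 — compute v_2(x) by factoring powers of 2 out of the numerator and denominator: v_2(336/29) = 4. Step 2 — apply |x|_p = p^{-v_p(x)} = 2^{-4} = 1/16.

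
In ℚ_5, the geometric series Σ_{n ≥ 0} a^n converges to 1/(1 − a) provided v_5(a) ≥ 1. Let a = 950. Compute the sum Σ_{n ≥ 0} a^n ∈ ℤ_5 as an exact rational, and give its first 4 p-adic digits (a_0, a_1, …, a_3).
Σ a^n = 1/(1 − a) = -1/949;  first 4 digits = (1, 0, 3, 2)

v_5(a) = 2 ≥ 1, so the series converges in ℤ_5 to 1/(1 − a) = 1/(1 − 950) = -1/949. Expand this rational in ℤ_5: compute digits iteratively via d_i = x_i mod 5, x_{i+1} = (x_i − d_i)/5. The first 4 digits are (1, 0, 3, 2).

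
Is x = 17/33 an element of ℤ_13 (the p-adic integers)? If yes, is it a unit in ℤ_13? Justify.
x ∈ ℤ_13^× (unit); v_13(x) = 0

ℤ_13 = {x ∈ ℚ_13 : v_13(x) ≥ 0} and ℤ_13^× = {x ∈ ℤ_13 : v_13(x) = 0}. Here v_13(17/33) = v_13(num) − v_13(den) = 0; compare against these criteria.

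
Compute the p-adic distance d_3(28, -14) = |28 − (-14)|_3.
d_3(28, -14) = 1/3

Step 1 — x − y = 28 − (-14) = 42. Step 2 — v_3(42) = 1 (factor: 42 = (3^1 · 14); the sign does not affect v_p). Step 3 — |x − y|_3 = 3^{-1} = 1/3.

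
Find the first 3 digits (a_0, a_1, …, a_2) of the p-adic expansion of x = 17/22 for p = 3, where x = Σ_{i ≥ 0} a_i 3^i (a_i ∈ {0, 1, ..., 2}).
(a_0, …, a_2) = (2, 0, 0)

v_3(17/22) = 0 (numerator and denominator both coprime to 3), so x ∈ ℤ_3^×. Compute digits iteratively via a_i = x_i mod 3, x_{i+1} = (x_i − a_i)/3, with x_0 = x:
  x_0 = 17/22;  a_0 = 2;  x_1 = (x_0 − 2)/3 = -9/22
  x_1 = -9/22;  a_1 = 0;  x_2 = (x_1 − 0)/3 = -3/22
  x_2 = -3/22;  a_2 = 0;  x_3 = (x_2 − 0)/3 = -1/22
Digits: (2, 0, 0).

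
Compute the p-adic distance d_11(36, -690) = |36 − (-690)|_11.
d_11(36, -690) = 1/121

Step 1 — x − y = 36 − (-690) = 726. Step 2 — v_11(726) = 2 (factor: 726 = (11^2 · 6); the sign does not affect v_p). Step 3 — |x − y|_11 = 11^{-2} = 1/121.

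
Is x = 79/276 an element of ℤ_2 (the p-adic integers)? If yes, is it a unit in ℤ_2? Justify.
x ∉ ℤ_2 (v_2(x) = -2 < 0)

ℤ_2 = {x ∈ ℚ_2 : v_2(x) ≥ 0} and ℤ_2^× = {x ∈ ℤ_2 : v_2(x) = 0}. Here v_2(79/276) = v_2(num) − v_2(den) = -2; compare against these criteria.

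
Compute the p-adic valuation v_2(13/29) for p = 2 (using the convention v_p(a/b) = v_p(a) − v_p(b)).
v_2(13/29) = 0

Factor powers of 2 from the numerator and denominator of the reduced fraction: 13 = 2^0 · 13 and 29 = 2^0 · 29. Apply v_p(a/b) = v_p(a) − v_p(b): v_2(13/29) = 0 − 0 = 0.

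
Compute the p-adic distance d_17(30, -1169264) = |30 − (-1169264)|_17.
d_17(30, -1169264) = 1/83521

Step 1 — x − y = 30 − (-1169264) = 1169294. Step 2 — v_17(1169294) = 4 (factor: 1169294 = (17^4 · 14); the sign does not affect v_p). Step 3 — |x − y|_17 = 17^{-4} = 1/83521.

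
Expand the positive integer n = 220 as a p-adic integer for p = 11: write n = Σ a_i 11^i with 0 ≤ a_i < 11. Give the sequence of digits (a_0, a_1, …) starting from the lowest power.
(a_0, a_1, …) = (0, 9, 1)

Repeated division by 11 gives the digits low-to-high: 220 = 9·11^1 + 1·11^2. Digit sequence: (0, 9, 1).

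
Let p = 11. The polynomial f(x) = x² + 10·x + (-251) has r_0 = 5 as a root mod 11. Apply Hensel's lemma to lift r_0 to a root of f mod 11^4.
r_3 = 13469 (mod 14641)

Hensel: r_{i+1} = r_i − f(r_i)·(f′(r_i))^{-1} mod 11^{i+2}, f′(x) = 2x + 10. Iterate:
  r_0 = 5 (mod 11)
  r_1 = 38 (mod 121)
  r_2 = 159 (mod 1331)
  r_3 = 13469 (mod 14641)
Final: r = 13469 satisfies f(r) ≡ 0 mod 11^4.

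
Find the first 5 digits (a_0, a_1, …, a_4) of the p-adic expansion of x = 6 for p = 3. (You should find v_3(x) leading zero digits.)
(a_0, …, a_4) = (0, 2, 0, 0, 0)

v_3(6) = 1, so a_0 = ... = a_0 = 0. Factor out: x = 3^1 · u with u = 2 a unit in ℤ_3. Expand u iteratively via a_{v+i} = u_i mod 3, u_{i+1} = (u_i − a_{v+i})/3:
  u_0 = 2;  a_1 = 2;  u_1 = (u_0 − 2)/3 = 0
  u_1 = 0;  a_2 = 0;  u_2 = (u_1 − 0)/3 = 0
  u_2 = 0;  a_3 = 0;  u_3 = (u_2 − 0)/3 = 0
  u_3 = 0;  a_4 = 0;  u_4 = (u_3 − 0)/3 = 0
Digits: (0, 2, 0, 0, 0).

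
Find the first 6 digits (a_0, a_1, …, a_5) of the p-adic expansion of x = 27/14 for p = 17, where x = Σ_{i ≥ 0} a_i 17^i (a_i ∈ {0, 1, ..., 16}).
(a_0, …, a_5) = (8, 13, 15, 10, 3, 1)

v_17(27/14) = 0 (numerator and denominator both coprime to 17), so x ∈ ℤ_17^×. Compute digits iteratively via a_i = x_i mod 17, x_{i+1} = (x_i − a_i)/17, with x_0 = x:
  x_0 = 27/14;  a_0 = 8;  x_1 = (x_0 − 8)/17 = -5/14
  x_1 = -5/14;  a_1 = 13;  x_2 = (x_1 − 13)/17 = -11/14
  x_2 = -11/14;  a_2 = 15;  x_3 = (x_2 − 15)/17 = -13/14
  x_3 = -13/14;  a_3 = 10;  x_4 = (x_3 − 10)/17 = -9/14
  x_4 = -9/14;  a_4 = 3;  x_5 = (x_4 − 3)/17 = -3/14
  x_5 = -3/14;  a_5 = 1;  x_6 = (x_5 − 1)/17 = -1/14
Digits: (8, 13, 15, 10, 3, 1).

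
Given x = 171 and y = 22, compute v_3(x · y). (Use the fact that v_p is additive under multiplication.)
v_3(3762) = 2

v_p(x) = 2 (factor: 171 = 3^2 · 19); v_p(y) = 0 (factor: 22 = 3^0 · 22). Additivity: v_p(xy) = v_p(x) + v_p(y) = 2 + 0 = 2. (Direct check: xy = 3762 = 3^2 · (418).)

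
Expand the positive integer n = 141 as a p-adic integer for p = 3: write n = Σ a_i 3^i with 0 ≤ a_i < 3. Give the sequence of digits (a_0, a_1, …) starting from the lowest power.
(a_0, a_1, …) = (0, 2, 0, 2, 1)

Repeated division by 3 gives the digits low-to-high: 141 = 2·3^1 + 2·3^3 + 1·3^4. Digit sequence: (0, 2, 0, 2, 1).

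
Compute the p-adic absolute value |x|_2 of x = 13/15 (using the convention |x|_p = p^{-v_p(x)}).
|13/15|_2 = 1

Step 1 — compute v_2(x) by factoring powers of 2 out of the numerator and denominator: v_2(13/15) = 0. Step 2 — apply |x|_p = p^{-v_p(x)} = 2^{0} = 1.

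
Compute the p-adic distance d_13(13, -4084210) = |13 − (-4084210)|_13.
d_13(13, -4084210) = 1/371293

Step 1 — x − y = 13 − (-4084210) = 4084223. Step 2 — v_13(4084223) = 5 (factor: 4084223 = (13^5 · 11); the sign does not affect v_p). Step 3 — |x − y|_13 = 13^{-5} = 1/371293.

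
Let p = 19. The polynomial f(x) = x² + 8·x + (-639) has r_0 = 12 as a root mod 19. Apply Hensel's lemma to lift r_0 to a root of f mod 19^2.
r_1 = 126 (mod 361)

Hensel: r_{i+1} = r_i − f(r_i)·(f′(r_i))^{-1} mod 19^{i+2}, f′(x) = 2x + 8. Iterate:
  r_0 = 12 (mod 19)
  r_1 = 126 (mod 361)
Final: r = 126 satisfies f(r) ≡ 0 mod 19^2.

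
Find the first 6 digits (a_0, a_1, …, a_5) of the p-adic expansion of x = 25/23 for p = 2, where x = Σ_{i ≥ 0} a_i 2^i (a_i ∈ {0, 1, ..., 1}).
(a_0, …, a_5) = (1, 1, 1, 1, 0, 0)

v_2(25/23) = 0 (numerator and denominator both coprime to 2), so x ∈ ℤ_2^×. Compute digits iteratively via a_i = x_i mod 2, x_{i+1} = (x_i − a_i)/2, with x_0 = x:
  x_0 = 25/23;  a_0 = 1;  x_1 = (x_0 − 1)/2 = 1/23
  x_1 = 1/23;  a_1 = 1;  x_2 = (x_1 − 1)/2 = -11/23
  x_2 = -11/23;  a_2 = 1;  x_3 = (x_2 − 1)/2 = -17/23
  x_3 = -17/23;  a_3 = 1;  x_4 = (x_3 − 1)/2 = -20/23
  x_4 = -20/23;  a_4 = 0;  x_5 = (x_4 − 0)/2 = -10/23
  x_5 = -10/23;  a_5 = 0;  x_6 = (x_5 − 0)/2 = -5/23
Digits: (1, 1, 1, 1, 0, 0).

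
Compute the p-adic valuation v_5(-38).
v_5(-38) = 0

v_5(n) is the largest exponent k such that 5^k divides n. Factor out: -38 = -5^0 · 38. (Sign doesn't affect v_p.) So v_5(-38) = 0.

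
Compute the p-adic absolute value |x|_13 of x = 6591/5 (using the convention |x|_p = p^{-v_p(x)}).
|6591/5|_13 = 1/2197

Step 1 — compute v_13(x) by factoring powers of 13 out of the numerator and denominator: v_13(6591/5) = 3. Step 2 — apply |x|_p = p^{-v_p(x)} = 13^{-3} = 1/2197.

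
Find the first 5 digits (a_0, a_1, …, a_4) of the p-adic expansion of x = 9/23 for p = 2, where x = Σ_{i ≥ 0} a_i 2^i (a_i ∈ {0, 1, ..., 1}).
(a_0, …, a_4) = (1, 1, 1, 1, 1)

v_2(9/23) = 0 (numerator and denominator both coprime to 2), so x ∈ ℤ_2^×. Compute digits iteratively via a_i = x_i mod 2, x_{i+1} = (x_i − a_i)/2, with x_0 = x:
  x_0 = 9/23;  a_0 = 1;  x_1 = (x_0 − 1)/2 = -7/23
  x_1 = -7/23;  a_1 = 1;  x_2 = (x_1 − 1)/2 = -15/23
  x_2 = -15/23;  a_2 = 1;  x_3 = (x_2 − 1)/2 = -19/23
  x_3 = -19/23;  a_3 = 1;  x_4 = (x_3 − 1)/2 = -21/23
  x_4 = -21/23;  a_4 = 1;  x_5 = (x_4 − 1)/2 = -22/23
Digits: (1, 1, 1, 1, 1).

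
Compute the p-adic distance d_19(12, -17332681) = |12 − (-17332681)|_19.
d_19(12, -17332681) = 1/2476099

Step 1 — x − y = 12 − (-17332681) = 17332693. Step 2 — v_19(17332693) = 5 (factor: 17332693 = (19^5 · 7); the sign does not affect v_p). Step 3 — |x − y|_19 = 19^{-5} = 1/2476099.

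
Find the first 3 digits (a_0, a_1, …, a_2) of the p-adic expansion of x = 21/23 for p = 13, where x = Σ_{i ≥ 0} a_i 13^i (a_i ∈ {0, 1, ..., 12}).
(a_0, …, a_2) = (6, 3, 2)

v_13(21/23) = 0 (numerator and denominator both coprime to 13), so x ∈ ℤ_13^×. Compute digits iteratively via a_i = x_i mod 13, x_{i+1} = (x_i − a_i)/13, with x_0 = x:
  x_0 = 21/23;  a_0 = 6;  x_1 = (x_0 − 6)/13 = -9/23
  x_1 = -9/23;  a_1 = 3;  x_2 = (x_1 − 3)/13 = -6/23
  x_2 = -6/23;  a_2 = 2;  x_3 = (x_2 − 2)/13 = -4/23
Digits: (6, 3, 2).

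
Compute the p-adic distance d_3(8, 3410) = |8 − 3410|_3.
d_3(8, 3410) = 1/243

Step 1 — x − y = 8 − 3410 = -3402. Step 2 — v_3(-3402) = 5 (factor: -3402 = −(3^5 · 14); the sign does not affect v_p). Step 3 — |x − y|_3 = 3^{-5} = 1/243.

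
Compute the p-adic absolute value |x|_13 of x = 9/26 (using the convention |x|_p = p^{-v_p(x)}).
|9/26|_13 = 13

Step 1 — compute v_13(x) by factoring powers of 13 out of the numerator and denominator: v_13(9/26) = -1. Step 2 — apply |x|_p = p^{-v_p(x)} = 13^{1} = 13.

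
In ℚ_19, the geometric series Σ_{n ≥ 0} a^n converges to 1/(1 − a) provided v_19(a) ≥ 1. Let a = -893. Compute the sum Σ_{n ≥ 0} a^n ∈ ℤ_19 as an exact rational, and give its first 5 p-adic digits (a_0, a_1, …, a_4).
Σ a^n = 1/(1 − a) = 1/894;  first 5 digits = (1, 10, 2, 14, 0)

v_19(a) = 1 ≥ 1, so the series converges in ℤ_19 to 1/(1 − a) = 1/(1 − (-893)) = 1/894. Expand this rational in ℤ_19: compute digits iteratively via d_i = x_i mod 19, x_{i+1} = (x_i − d_i)/19. The first 5 digits are (1, 10, 2, 14, 0).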